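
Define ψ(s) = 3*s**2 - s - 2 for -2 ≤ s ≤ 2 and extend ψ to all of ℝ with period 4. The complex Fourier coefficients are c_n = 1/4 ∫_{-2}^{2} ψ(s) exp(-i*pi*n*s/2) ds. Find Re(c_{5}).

Since ψ is real-valued, Re(c_{5}) = 1/4 ∫_{-2}^{2} ψ(s) cos(5*pi*s/2) ds = a_{5}/2.
Integrating by parts twice (tabular method), an antiderivative of (3*s**2 - s - 2) cos(5*pi*s/2) is 6*s**2*sin(5*pi*s/2)/(5*pi) - 2*s*sin(5*pi*s/2)/(5*pi) + 24*s*cos(5*pi*s/2)/(25*pi**2) - 4*sin(5*pi*s/2)/(5*pi) - 48*sin(5*pi*s/2)/(125*pi**3) - 4*cos(5*pi*s/2)/(25*pi**2); evaluating from -2 to 2: ∫_{-2}^{2} (3*s**2 - s - 2) cos(5*pi*s/2) ds = (-44/(25*pi**2)) - (52/(25*pi**2)) = -96/(25*pi**2).
Hence Re(c_{5}) = (1/4)·(-96/(25*pi**2)) = -24/(25*pi**2).

-24/(25*pi**2)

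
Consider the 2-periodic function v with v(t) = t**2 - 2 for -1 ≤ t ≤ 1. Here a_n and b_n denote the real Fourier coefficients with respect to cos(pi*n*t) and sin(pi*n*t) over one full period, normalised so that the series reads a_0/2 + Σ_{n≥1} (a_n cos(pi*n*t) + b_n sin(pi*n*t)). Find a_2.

a_2 = ∫_{-1}^{1} v(t) cos(2*pi*t) dt.
v is even and cos(2*pi*t) is even, so the integrand is even and a_2 = 2 ∫_0^{1} v(t) cos(2*pi*t) dt.
Integrating by parts twice (tabular method), an antiderivative of (t**2 - 2) cos(2*pi*t) is t**2*sin(2*pi*t)/(2*pi) + t*cos(2*pi*t)/(2*pi**2) - sin(2*pi*t)/pi - sin(2*pi*t)/(4*pi**3); evaluating from 0 to 1: ∫_{0}^{1} (t**2 - 2) cos(2*pi*t) dt = (1/(2*pi**2)) - (0) = 1/(2*pi**2).
Hence a_2 = 2·(1/(2*pi**2)) = pi**(-2).

pi**(-2)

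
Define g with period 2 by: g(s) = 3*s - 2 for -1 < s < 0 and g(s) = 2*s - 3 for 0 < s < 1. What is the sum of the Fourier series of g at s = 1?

At s = 1 the one-sided limits are g(1^-) = -1 and g(1^+) = -5.
By Dirichlet's theorem the series converges to their average, [(-1) + (-5)]/2 = -3.

-3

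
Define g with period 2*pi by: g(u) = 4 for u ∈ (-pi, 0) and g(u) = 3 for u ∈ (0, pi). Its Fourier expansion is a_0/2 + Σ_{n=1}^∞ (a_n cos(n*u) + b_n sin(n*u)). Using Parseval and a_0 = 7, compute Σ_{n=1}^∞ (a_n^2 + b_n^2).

Parseval: a_0^2/2 + Σ_{n≥1} (a_n^2+b_n^2) = 1/pi ∫_{-pi}^{pi} g(u)^2 du = 25.
Subtract a_0^2/2 = 49/2: Σ (a_n^2+b_n^2) = 1/2.

1/2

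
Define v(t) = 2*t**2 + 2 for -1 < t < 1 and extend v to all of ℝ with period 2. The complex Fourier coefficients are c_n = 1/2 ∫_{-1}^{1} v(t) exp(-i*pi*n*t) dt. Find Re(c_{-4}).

1/(4*pi**2)

Since v is real-valued, Re(c_{-4}) = 1/2 ∫_{-1}^{1} v(t) cos(-4*pi*t) dt = a_{4}/2.
v is even and cos(-4*pi*t) is even, so the integrand is even: ∫_{-1}^{1} v(t) cos(-4*pi*t) dt = 2∫_0^{1} v(t) cos(-4*pi*t) dt.
Integrating by parts twice (tabular method), an antiderivative of (2*t**2 + 2) cos(-4*pi*t) is t**2*sin(4*pi*t)/(2*pi) + t*cos(4*pi*t)/(4*pi**2) - sin(4*pi*t)/(16*pi**3) + sin(4*pi*t)/(2*pi); evaluating from 0 to 1: ∫_{0}^{1} (2*t**2 + 2) cos(-4*pi*t) dt = (1/(4*pi**2)) - (0) = 1/(4*pi**2).
So ∫_{-1}^{1} v(t) cos(-4*pi*t) dt = 1/(2*pi**2).
Hence Re(c_{-4}) = (1/2)·(1/(2*pi**2)) = 1/(4*pi**2).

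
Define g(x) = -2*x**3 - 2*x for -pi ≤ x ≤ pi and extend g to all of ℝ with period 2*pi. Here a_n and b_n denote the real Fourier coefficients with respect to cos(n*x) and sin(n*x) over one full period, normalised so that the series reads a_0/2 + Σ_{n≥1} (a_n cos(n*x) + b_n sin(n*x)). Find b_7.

-4*pi**2/7 - 172/343

b_7 = 1/pi ∫_{-pi}^{pi} g(x) sin(7*x) dx.
g is odd and sin(7*x) is odd, so the integrand is even and b_7 = 2/pi ∫_0^{pi} g(x) sin(7*x) dx.
Integrating by parts three times (tabular method), an antiderivative of (-2*x**3 - 2*x) sin(7*x) is 2*x**3*cos(7*x)/7 - 6*x**2*sin(7*x)/49 + 86*x*cos(7*x)/343 - 86*sin(7*x)/2401; evaluating from 0 to pi: ∫_{0}^{pi} (-2*x**3 - 2*x) sin(7*x) dx = (-2*pi*(43 + 49*pi**2)/343) - (0) = -2*pi*(43 + 49*pi**2)/343.
Hence b_7 = (2/pi)·(-2*pi*(43 + 49*pi**2)/343) = -4*pi**2/7 - 172/343.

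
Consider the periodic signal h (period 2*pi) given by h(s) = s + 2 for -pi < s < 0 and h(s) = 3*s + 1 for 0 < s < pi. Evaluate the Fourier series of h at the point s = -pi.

3/2 + pi

At s = -pi the one-sided limits are h(-pi^-) = 1 + 3*pi and h(-pi^+) = 2 - pi.
By Dirichlet's theorem the series converges to their average, [(1 + 3*pi) + (2 - pi)]/2 = 3/2 + pi.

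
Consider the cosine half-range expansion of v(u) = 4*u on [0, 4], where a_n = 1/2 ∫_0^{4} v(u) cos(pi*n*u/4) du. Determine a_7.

a_7 = 1/2 ∫_0^{4} (4*u) cos(7*pi*u/4) du.
Integrating by parts (boundary term plus one more integral), an antiderivative of (4*u) cos(7*pi*u/4) is 16*u*sin(7*pi*u/4)/(7*pi) + 64*cos(7*pi*u/4)/(49*pi**2); evaluating from 0 to 4: ∫_{0}^{4} (4*u) cos(7*pi*u/4) du = (-64/(49*pi**2)) - (64/(49*pi**2)) = -128/(49*pi**2).
Hence a_7 = (1/2)·(-128/(49*pi**2)) = -64/(49*pi**2).

-64/(49*pi**2)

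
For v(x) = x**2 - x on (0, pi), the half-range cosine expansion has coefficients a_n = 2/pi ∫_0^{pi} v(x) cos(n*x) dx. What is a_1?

a_1 = 2/pi ∫_0^{pi} (x**2 - x) cos(x) dx.
Integrating by parts twice (tabular method), an antiderivative of (x**2 - x) cos(x) is x**2*sin(x) - x*sin(x) + 2*x*cos(x) - 2*sin(x) - cos(x); evaluating from 0 to pi: ∫_{0}^{pi} (x**2 - x) cos(x) dx = (1 - 2*pi) - (-1) = 2 - 2*pi.
Hence a_1 = (2/pi)·(2 - 2*pi) = -4 + 4/pi.

-4 + 4/pi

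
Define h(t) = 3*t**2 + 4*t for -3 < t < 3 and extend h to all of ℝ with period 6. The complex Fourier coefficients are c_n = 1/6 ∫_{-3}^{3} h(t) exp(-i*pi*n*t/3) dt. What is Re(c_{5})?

-54/(25*pi**2)

Since h is real-valued, Re(c_{5}) = 1/6 ∫_{-3}^{3} h(t) cos(5*pi*t/3) dt = a_{5}/2.
Integrating by parts twice (tabular method), an antiderivative of (3*t**2 + 4*t) cos(5*pi*t/3) is 9*t**2*sin(5*pi*t/3)/(5*pi) + 12*t*sin(5*pi*t/3)/(5*pi) + 54*t*cos(5*pi*t/3)/(25*pi**2) - 162*sin(5*pi*t/3)/(125*pi**3) + 36*cos(5*pi*t/3)/(25*pi**2); evaluating from -3 to 3: ∫_{-3}^{3} (3*t**2 + 4*t) cos(5*pi*t/3) dt = (-198/(25*pi**2)) - (126/(25*pi**2)) = -324/(25*pi**2).
Hence Re(c_{5}) = (1/6)·(-324/(25*pi**2)) = -54/(25*pi**2).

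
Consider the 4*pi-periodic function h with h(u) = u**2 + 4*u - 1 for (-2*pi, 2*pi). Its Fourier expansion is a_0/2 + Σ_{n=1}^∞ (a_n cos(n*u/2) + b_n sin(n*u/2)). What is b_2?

-8

b_2 = (1/(2*pi)) ∫_{-2*pi}^{2*pi} h(u) sin(u) du.
Integrating by parts twice (tabular method), an antiderivative of (u**2 + 4*u - 1) sin(u) is -u**2*cos(u) + 2*u*sin(u) - 4*u*cos(u) + 4*sin(u) + 3*cos(u); evaluating from -2*pi to 2*pi: ∫_{-2*pi}^{2*pi} (u**2 + 4*u - 1) sin(u) du = (-4*pi**2 - 8*pi + 3) - (-4*pi**2 + 3 + 8*pi) = -16*pi.
Hence b_2 = (1/(2*pi))·(-16*pi) = -8.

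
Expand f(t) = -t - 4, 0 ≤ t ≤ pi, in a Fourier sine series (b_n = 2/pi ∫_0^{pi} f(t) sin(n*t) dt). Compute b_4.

b_4 = 2/pi ∫_0^{pi} (-t - 4) sin(4*t) dt.
Integrating by parts (boundary term plus one more integral), an antiderivative of (-t - 4) sin(4*t) is t*cos(4*t)/4 - sin(4*t)/16 + cos(4*t); evaluating from 0 to pi: ∫_{0}^{pi} (-t - 4) sin(4*t) dt = (pi/4 + 1) - (1) = pi/4.
Hence b_4 = (2/pi)·(pi/4) = 1/2.

1/2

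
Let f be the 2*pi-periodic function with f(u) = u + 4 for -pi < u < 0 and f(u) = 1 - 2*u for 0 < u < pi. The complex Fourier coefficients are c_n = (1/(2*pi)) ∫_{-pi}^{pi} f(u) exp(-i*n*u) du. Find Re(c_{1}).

Since f is real-valued, Re(c_{1}) = (1/(2*pi)) ∫_{-pi}^{pi} f(u) cos(u) du = a_{1}/2.
Split the integral at the breakpoints.
Integrating by parts (boundary term plus one more integral), an antiderivative of (u + 4) cos(u) is u*sin(u) + 4*sin(u) + cos(u); evaluating from -pi to 0: ∫_{-pi}^{0} (u + 4) cos(u) du = (1) - (-1) = 2.
Integrating by parts (boundary term plus one more integral), an antiderivative of (1 - 2*u) cos(u) is -2*u*sin(u) + sin(u) - 2*cos(u); evaluating from 0 to pi: ∫_{0}^{pi} (1 - 2*u) cos(u) du = (2) - (-2) = 4.
So ∫_{-pi}^{pi} f(u) cos(u) du = 6.
Hence Re(c_{1}) = (1/(2*pi))·(6) = 3/pi.

3/pi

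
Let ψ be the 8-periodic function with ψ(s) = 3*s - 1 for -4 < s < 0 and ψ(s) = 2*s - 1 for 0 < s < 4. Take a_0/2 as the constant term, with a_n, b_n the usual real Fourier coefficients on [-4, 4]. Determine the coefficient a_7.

8/(49*pi**2)

a_7 = 1/4 ∫_{-4}^{4} ψ(s) cos(7*pi*s/4) ds.
Split the integral at the breakpoints.
Integrating by parts (boundary term plus one more integral), an antiderivative of (3*s - 1) cos(7*pi*s/4) is 12*s*sin(7*pi*s/4)/(7*pi) - 4*sin(7*pi*s/4)/(7*pi) + 48*cos(7*pi*s/4)/(49*pi**2); evaluating from -4 to 0: ∫_{-4}^{0} (3*s - 1) cos(7*pi*s/4) ds = (48/(49*pi**2)) - (-48/(49*pi**2)) = 96/(49*pi**2).
Integrating by parts (boundary term plus one more integral), an antiderivative of (2*s - 1) cos(7*pi*s/4) is 8*s*sin(7*pi*s/4)/(7*pi) - 4*sin(7*pi*s/4)/(7*pi) + 32*cos(7*pi*s/4)/(49*pi**2); evaluating from 0 to 4: ∫_{0}^{4} (2*s - 1) cos(7*pi*s/4) ds = (-32/(49*pi**2)) - (32/(49*pi**2)) = -64/(49*pi**2).
Summing the pieces and multiplying by (1/4) gives a_7 = 8/(49*pi**2).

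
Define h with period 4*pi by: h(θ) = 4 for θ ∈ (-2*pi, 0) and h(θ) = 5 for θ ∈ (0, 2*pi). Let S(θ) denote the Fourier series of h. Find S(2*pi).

At θ = 2*pi the one-sided limits are h(2*pi^-) = 5 and h(2*pi^+) = 4.
By Dirichlet's theorem the series converges to their average, [(5) + (4)]/2 = 9/2.

9/2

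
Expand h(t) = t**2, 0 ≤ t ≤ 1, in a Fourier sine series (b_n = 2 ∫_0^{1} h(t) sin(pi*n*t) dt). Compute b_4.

b_4 = 2 ∫_0^{1} (t**2) sin(4*pi*t) dt.
Integrating by parts twice (tabular method), an antiderivative of (t**2) sin(4*pi*t) is -t**2*cos(4*pi*t)/(4*pi) + t*sin(4*pi*t)/(8*pi**2) + cos(4*pi*t)/(32*pi**3); evaluating from 0 to 1: ∫_{0}^{1} (t**2) sin(4*pi*t) dt = ((1 - 8*pi**2)/(32*pi**3)) - (1/(32*pi**3)) = -1/(4*pi).
Hence b_4 = 2·(-1/(4*pi)) = -1/(2*pi).

-1/(2*pi)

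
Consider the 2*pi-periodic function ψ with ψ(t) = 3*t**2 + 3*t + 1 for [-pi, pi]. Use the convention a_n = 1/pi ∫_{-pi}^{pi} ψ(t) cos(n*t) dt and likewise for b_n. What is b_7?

6/7

b_7 = 1/pi ∫_{-pi}^{pi} ψ(t) sin(7*t) dt.
Integrating by parts twice (tabular method), an antiderivative of (3*t**2 + 3*t + 1) sin(7*t) is -3*t**2*cos(7*t)/7 + 6*t*sin(7*t)/49 - 3*t*cos(7*t)/7 + 3*sin(7*t)/49 - 43*cos(7*t)/343; evaluating from -pi to pi: ∫_{-pi}^{pi} (3*t**2 + 3*t + 1) sin(7*t) dt = (43/343 + 3*pi/7 + 3*pi**2/7) - (-3*pi/7 + 43/343 + 3*pi**2/7) = 6*pi/7.
Hence b_7 = (1/pi)·(6*pi/7) = 6/7.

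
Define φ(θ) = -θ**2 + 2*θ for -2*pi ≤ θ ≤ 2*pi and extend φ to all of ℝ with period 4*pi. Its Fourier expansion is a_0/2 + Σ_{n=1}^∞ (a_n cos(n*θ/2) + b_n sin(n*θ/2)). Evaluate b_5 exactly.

b_5 = (1/(2*pi)) ∫_{-2*pi}^{2*pi} φ(θ) sin(5*θ/2) dθ.
Integrating by parts twice (tabular method), an antiderivative of (-θ**2 + 2*θ) sin(5*θ/2) is 2*θ**2*cos(5*θ/2)/5 - 8*θ*sin(5*θ/2)/25 - 4*θ*cos(5*θ/2)/5 + 8*sin(5*θ/2)/25 - 16*cos(5*θ/2)/125; evaluating from -2*pi to 2*pi: ∫_{-2*pi}^{2*pi} (-θ**2 + 2*θ) sin(5*θ/2) dθ = (-8*pi**2/5 + 16/125 + 8*pi/5) - (-8*pi**2/5 - 8*pi/5 + 16/125) = 16*pi/5.
Hence b_5 = (1/(2*pi))·(16*pi/5) = 8/5.

8/5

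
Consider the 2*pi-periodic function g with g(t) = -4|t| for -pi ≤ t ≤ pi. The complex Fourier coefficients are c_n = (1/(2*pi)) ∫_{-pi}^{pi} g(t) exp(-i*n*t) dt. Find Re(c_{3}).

Since g is real-valued, Re(c_{3}) = (1/(2*pi)) ∫_{-pi}^{pi} g(t) cos(3*t) dt = a_{3}/2.
g is even and cos(3*t) is even, so the integrand is even: ∫_{-pi}^{pi} g(t) cos(3*t) dt = 2∫_0^{pi} g(t) cos(3*t) dt.
Integrating by parts (boundary term plus one more integral), an antiderivative of (-4*t) cos(3*t) is -4*t*sin(3*t)/3 - 4*cos(3*t)/9; evaluating from 0 to pi: ∫_{0}^{pi} (-4*t) cos(3*t) dt = (4/9) - (-4/9) = 8/9.
So ∫_{-pi}^{pi} g(t) cos(3*t) dt = 16/9.
Hence Re(c_{3}) = (1/(2*pi))·(16/9) = 8/(9*pi).

8/(9*pi)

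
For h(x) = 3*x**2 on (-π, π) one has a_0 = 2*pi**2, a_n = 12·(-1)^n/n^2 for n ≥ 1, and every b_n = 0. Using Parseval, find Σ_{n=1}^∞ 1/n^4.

Parseval: a_0^2/2 + Σ a_n^2 = (1/π) ∫_{-π}^{π} h(x)^2 dx = 18*pi**4/5.
Subtract a_0^2/2 = 2*pi**4: Σ a_n^2 = 8*pi**4/5.
Since a_n^2 = 144/n^4, Σ 1/n^4 = pi**4/90.

pi**4/90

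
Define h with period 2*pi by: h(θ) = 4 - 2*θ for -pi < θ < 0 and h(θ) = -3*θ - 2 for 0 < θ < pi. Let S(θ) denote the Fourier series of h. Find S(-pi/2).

h is continuous at θ = -pi/2 with value pi + 4, so the series converges to pi + 4 there.

pi + 4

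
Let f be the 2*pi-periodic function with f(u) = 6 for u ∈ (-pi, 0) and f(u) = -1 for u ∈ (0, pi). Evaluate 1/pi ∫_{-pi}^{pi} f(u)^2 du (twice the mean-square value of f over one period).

37

1/pi ∫_{-pi}^{pi} f(u)^2 du = 1/pi · (37*pi) = 37.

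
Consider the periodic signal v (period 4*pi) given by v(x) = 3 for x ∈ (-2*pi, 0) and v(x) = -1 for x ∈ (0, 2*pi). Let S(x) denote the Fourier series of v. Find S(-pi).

v is continuous at x = -pi with value 3, so the series converges to 3 there.

3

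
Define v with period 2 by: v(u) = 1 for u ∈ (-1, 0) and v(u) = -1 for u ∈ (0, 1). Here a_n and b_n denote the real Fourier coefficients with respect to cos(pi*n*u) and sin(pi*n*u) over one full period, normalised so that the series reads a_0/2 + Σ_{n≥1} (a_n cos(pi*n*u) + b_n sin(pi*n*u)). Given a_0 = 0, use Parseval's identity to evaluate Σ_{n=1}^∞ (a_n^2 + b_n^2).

Parseval: a_0^2/2 + Σ_{n≥1} (a_n^2+b_n^2) = ∫_{-1}^{1} v(u)^2 du = 2.
Subtract a_0^2/2 = 0: Σ (a_n^2+b_n^2) = 2.

2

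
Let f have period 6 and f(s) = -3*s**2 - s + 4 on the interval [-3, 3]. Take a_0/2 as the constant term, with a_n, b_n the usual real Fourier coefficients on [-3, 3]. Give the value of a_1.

a_1 = 1/3 ∫_{-3}^{3} f(s) cos(pi*s/3) ds.
Integrating by parts twice (tabular method), an antiderivative of (-3*s**2 - s + 4) cos(pi*s/3) is -9*s**2*sin(pi*s/3)/pi - 3*s*sin(pi*s/3)/pi - 54*s*cos(pi*s/3)/pi**2 + 12*sin(pi*s/3)/pi + 162*sin(pi*s/3)/pi**3 - 9*cos(pi*s/3)/pi**2; evaluating from -3 to 3: ∫_{-3}^{3} (-3*s**2 - s + 4) cos(pi*s/3) ds = (171/pi**2) - (-153/pi**2) = 324/pi**2.
Hence a_1 = (1/3)·(324/pi**2) = 108/pi**2.

108/pi**2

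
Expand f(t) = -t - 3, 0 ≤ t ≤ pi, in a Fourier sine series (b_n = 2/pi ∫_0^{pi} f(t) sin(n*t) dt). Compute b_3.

-4/pi - 2/3

b_3 = 2/pi ∫_0^{pi} (-t - 3) sin(3*t) dt.
Integrating by parts (boundary term plus one more integral), an antiderivative of (-t - 3) sin(3*t) is t*cos(3*t)/3 - sin(3*t)/9 + cos(3*t); evaluating from 0 to pi: ∫_{0}^{pi} (-t - 3) sin(3*t) dt = (-pi/3 - 1) - (1) = -2 - pi/3.
Hence b_3 = (2/pi)·(-2 - pi/3) = -4/pi - 2/3.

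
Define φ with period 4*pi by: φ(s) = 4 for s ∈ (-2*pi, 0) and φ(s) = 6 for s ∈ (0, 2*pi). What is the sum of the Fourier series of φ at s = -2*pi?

At s = -2*pi the one-sided limits are φ(-2*pi^-) = 6 and φ(-2*pi^+) = 4.
By Dirichlet's theorem the series converges to their average, [(6) + (4)]/2 = 5.

5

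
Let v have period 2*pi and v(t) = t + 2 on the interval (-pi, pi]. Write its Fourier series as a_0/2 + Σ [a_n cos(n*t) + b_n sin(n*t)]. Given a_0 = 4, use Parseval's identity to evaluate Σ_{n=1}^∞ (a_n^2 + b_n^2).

Parseval: a_0^2/2 + Σ_{n≥1} (a_n^2+b_n^2) = 1/pi ∫_{-pi}^{pi} v(t)^2 dt = 2*pi**2/3 + 8.
Subtract a_0^2/2 = 8: Σ (a_n^2+b_n^2) = 2*pi**2/3.

2*pi**2/3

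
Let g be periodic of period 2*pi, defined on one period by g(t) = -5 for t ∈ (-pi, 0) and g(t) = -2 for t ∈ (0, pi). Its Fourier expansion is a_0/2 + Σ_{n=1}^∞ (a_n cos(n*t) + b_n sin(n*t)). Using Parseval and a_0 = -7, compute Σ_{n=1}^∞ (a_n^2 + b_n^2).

9/2

Parseval: a_0^2/2 + Σ_{n≥1} (a_n^2+b_n^2) = 1/pi ∫_{-pi}^{pi} g(t)^2 dt = 29.
Subtract a_0^2/2 = 49/2: Σ (a_n^2+b_n^2) = 9/2.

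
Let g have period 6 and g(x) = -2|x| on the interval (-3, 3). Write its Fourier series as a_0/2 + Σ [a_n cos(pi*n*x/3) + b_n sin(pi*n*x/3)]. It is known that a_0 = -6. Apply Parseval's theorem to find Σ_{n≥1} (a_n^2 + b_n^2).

Parseval: a_0^2/2 + Σ_{n≥1} (a_n^2+b_n^2) = 1/3 ∫_{-3}^{3} g(x)^2 dx = 24.
Subtract a_0^2/2 = 18: Σ (a_n^2+b_n^2) = 6.

6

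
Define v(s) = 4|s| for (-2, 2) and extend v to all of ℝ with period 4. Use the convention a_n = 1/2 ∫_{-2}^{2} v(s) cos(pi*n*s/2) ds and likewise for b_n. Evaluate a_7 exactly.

-32/(49*pi**2)

a_7 = 1/2 ∫_{-2}^{2} v(s) cos(7*pi*s/2) ds.
v is even and cos(7*pi*s/2) is even, so the integrand is even and a_7 = ∫_0^{2} v(s) cos(7*pi*s/2) ds.
Integrating by parts (boundary term plus one more integral), an antiderivative of (4*s) cos(7*pi*s/2) is 8*s*sin(7*pi*s/2)/(7*pi) + 16*cos(7*pi*s/2)/(49*pi**2); evaluating from 0 to 2: ∫_{0}^{2} (4*s) cos(7*pi*s/2) ds = (-16/(49*pi**2)) - (16/(49*pi**2)) = -32/(49*pi**2).
Hence a_7 = -32/(49*pi**2).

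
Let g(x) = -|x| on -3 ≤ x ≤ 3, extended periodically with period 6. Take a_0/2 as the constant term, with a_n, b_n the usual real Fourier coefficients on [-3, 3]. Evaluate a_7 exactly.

a_7 = 1/3 ∫_{-3}^{3} g(x) cos(7*pi*x/3) dx.
g is even and cos(7*pi*x/3) is even, so the integrand is even and a_7 = 2/3 ∫_0^{3} g(x) cos(7*pi*x/3) dx.
Integrating by parts (boundary term plus one more integral), an antiderivative of (-x) cos(7*pi*x/3) is -3*x*sin(7*pi*x/3)/(7*pi) - 9*cos(7*pi*x/3)/(49*pi**2); evaluating from 0 to 3: ∫_{0}^{3} (-x) cos(7*pi*x/3) dx = (9/(49*pi**2)) - (-9/(49*pi**2)) = 18/(49*pi**2).
Hence a_7 = (2/3)·(18/(49*pi**2)) = 12/(49*pi**2).

12/(49*pi**2)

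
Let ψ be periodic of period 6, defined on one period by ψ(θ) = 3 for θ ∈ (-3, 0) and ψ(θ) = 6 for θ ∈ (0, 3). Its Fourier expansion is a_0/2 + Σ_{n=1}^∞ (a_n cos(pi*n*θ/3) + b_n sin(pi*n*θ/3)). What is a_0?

9

a_0 = 1/3 ∫_{-3}^{3} ψ(θ) dθ = 1/3 · (27) = 9.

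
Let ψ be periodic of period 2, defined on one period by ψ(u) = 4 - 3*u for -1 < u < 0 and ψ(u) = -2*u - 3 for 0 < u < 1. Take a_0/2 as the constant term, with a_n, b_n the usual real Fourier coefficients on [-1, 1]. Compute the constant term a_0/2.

a_0 = ∫_{-1}^{1} ψ(u) du = 3/2.
So the constant term a_0/2 = 3/4.

3/4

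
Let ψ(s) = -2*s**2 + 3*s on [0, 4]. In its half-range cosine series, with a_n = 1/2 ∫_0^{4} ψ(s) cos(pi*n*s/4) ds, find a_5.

a_5 = 1/2 ∫_0^{4} (-2*s**2 + 3*s) cos(5*pi*s/4) ds.
Integrating by parts twice (tabular method), an antiderivative of (-2*s**2 + 3*s) cos(5*pi*s/4) is -8*s**2*sin(5*pi*s/4)/(5*pi) + 12*s*sin(5*pi*s/4)/(5*pi) - 64*s*cos(5*pi*s/4)/(25*pi**2) + 256*sin(5*pi*s/4)/(125*pi**3) + 48*cos(5*pi*s/4)/(25*pi**2); evaluating from 0 to 4: ∫_{0}^{4} (-2*s**2 + 3*s) cos(5*pi*s/4) ds = (208/(25*pi**2)) - (48/(25*pi**2)) = 32/(5*pi**2).
Hence a_5 = (1/2)·(32/(5*pi**2)) = 16/(5*pi**2).

16/(5*pi**2)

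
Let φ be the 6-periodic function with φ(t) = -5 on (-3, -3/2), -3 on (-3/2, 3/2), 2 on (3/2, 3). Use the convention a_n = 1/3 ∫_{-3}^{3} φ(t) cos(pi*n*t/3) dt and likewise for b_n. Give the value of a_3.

a_3 = 1/3 ∫_{-3}^{3} φ(t) cos(pi*t) dt.
Split the integral at the breakpoints.
Directly, an antiderivative of (-5) cos(pi*t) is -5*sin(pi*t)/pi; evaluating from -3 to -3/2: ∫_{-3}^{-3/2} (-5) cos(pi*t) dt = (-5/pi) - (0) = -5/pi.
Directly, an antiderivative of (-3) cos(pi*t) is -3*sin(pi*t)/pi; evaluating from -3/2 to 3/2: ∫_{-3/2}^{3/2} (-3) cos(pi*t) dt = (3/pi) - (-3/pi) = 6/pi.
Directly, an antiderivative of (2) cos(pi*t) is 2*sin(pi*t)/pi; evaluating from 3/2 to 3: ∫_{3/2}^{3} (2) cos(pi*t) dt = (0) - (-2/pi) = 2/pi.
Summing the pieces and multiplying by (1/3) gives a_3 = 1/pi.

1/pi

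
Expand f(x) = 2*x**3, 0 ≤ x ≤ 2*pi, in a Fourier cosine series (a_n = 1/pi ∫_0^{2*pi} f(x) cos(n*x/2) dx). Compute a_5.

96*(4 - 25*pi**2)/(625*pi)

a_5 = 1/pi ∫_0^{2*pi} (2*x**3) cos(5*x/2) dx.
Integrating by parts three times (tabular method), an antiderivative of (2*x**3) cos(5*x/2) is 4*x**3*sin(5*x/2)/5 + 24*x**2*cos(5*x/2)/25 - 96*x*sin(5*x/2)/125 - 192*cos(5*x/2)/625; evaluating from 0 to 2*pi: ∫_{0}^{2*pi} (2*x**3) cos(5*x/2) dx = (192/625 - 96*pi**2/25) - (-192/625) = 384/625 - 96*pi**2/25.
Hence a_5 = (1/pi)·(384/625 - 96*pi**2/25) = 96*(4 - 25*pi**2)/(625*pi).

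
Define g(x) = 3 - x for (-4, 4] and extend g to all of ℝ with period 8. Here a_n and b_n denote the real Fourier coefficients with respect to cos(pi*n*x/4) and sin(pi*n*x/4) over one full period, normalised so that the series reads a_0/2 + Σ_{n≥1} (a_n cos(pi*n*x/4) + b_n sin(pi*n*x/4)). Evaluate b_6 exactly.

4/(3*pi)

b_6 = 1/4 ∫_{-4}^{4} g(x) sin(3*pi*x/2) dx.
Integrating by parts (boundary term plus one more integral), an antiderivative of (3 - x) sin(3*pi*x/2) is 2*x*cos(3*pi*x/2)/(3*pi) - 4*sin(3*pi*x/2)/(9*pi**2) - 2*cos(3*pi*x/2)/pi; evaluating from -4 to 4: ∫_{-4}^{4} (3 - x) sin(3*pi*x/2) dx = (2/(3*pi)) - (-14/(3*pi)) = 16/(3*pi).
Hence b_6 = (1/4)·(16/(3*pi)) = 4/(3*pi).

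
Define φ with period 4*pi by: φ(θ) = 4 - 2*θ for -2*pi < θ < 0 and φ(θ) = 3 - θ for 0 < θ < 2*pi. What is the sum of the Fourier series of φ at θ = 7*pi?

4 + 2*pi

θ = 7*pi differs from θ = -pi by 2 full period(s), and the series is 4*pi-periodic.
φ is continuous at θ = -pi with value 4 + 2*pi, so the series converges to 4 + 2*pi there.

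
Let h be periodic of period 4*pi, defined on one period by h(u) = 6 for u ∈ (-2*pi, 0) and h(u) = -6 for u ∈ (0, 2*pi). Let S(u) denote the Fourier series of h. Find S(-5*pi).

u = -5*pi differs from u = -pi by -1 full period(s), and the series is 4*pi-periodic.
h is continuous at u = -pi with value 6, so the series converges to 6 there.

6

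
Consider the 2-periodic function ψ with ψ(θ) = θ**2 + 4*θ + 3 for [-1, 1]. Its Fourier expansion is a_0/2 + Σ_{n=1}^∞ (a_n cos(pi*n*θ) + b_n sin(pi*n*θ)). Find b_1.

8/pi

b_1 = ∫_{-1}^{1} ψ(θ) sin(pi*θ) dθ.
Integrating by parts twice (tabular method), an antiderivative of (θ**2 + 4*θ + 3) sin(pi*θ) is -θ**2*cos(pi*θ)/pi + 2*θ*sin(pi*θ)/pi**2 - 4*θ*cos(pi*θ)/pi + 4*sin(pi*θ)/pi**2 - 3*cos(pi*θ)/pi + 2*cos(pi*θ)/pi**3; evaluating from -1 to 1: ∫_{-1}^{1} (θ**2 + 4*θ + 3) sin(pi*θ) dθ = (-2/pi**3 + 8/pi) - (-2/pi**3) = 8/pi.
Hence b_1 = 8/pi.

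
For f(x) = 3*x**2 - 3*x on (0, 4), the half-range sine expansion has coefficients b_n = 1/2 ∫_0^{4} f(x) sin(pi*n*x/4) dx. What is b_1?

b_1 = 1/2 ∫_0^{4} (3*x**2 - 3*x) sin(pi*x/4) dx.
Integrating by parts twice (tabular method), an antiderivative of (3*x**2 - 3*x) sin(pi*x/4) is -12*x**2*cos(pi*x/4)/pi + 96*x*sin(pi*x/4)/pi**2 + 12*x*cos(pi*x/4)/pi - 48*sin(pi*x/4)/pi**2 + 384*cos(pi*x/4)/pi**3; evaluating from 0 to 4: ∫_{0}^{4} (3*x**2 - 3*x) sin(pi*x/4) dx = (-384/pi**3 + 144/pi) - (384/pi**3) = -768/pi**3 + 144/pi.
Hence b_1 = (1/2)·(-768/pi**3 + 144/pi) = -384/pi**3 + 72/pi.

-384/pi**3 + 72/pi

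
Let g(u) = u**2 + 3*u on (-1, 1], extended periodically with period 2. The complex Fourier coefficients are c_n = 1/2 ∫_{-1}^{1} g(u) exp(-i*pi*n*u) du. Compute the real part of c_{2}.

1/(2*pi**2)

Since g is real-valued, Re(c_{2}) = 1/2 ∫_{-1}^{1} g(u) cos(2*pi*u) du = a_{2}/2.
Integrating by parts twice (tabular method), an antiderivative of (u**2 + 3*u) cos(2*pi*u) is u**2*sin(2*pi*u)/(2*pi) + 3*u*sin(2*pi*u)/(2*pi) + u*cos(2*pi*u)/(2*pi**2) - sin(2*pi*u)/(4*pi**3) + 3*cos(2*pi*u)/(4*pi**2); evaluating from -1 to 1: ∫_{-1}^{1} (u**2 + 3*u) cos(2*pi*u) du = (5/(4*pi**2)) - (1/(4*pi**2)) = pi**(-2).
Hence Re(c_{2}) = (1/2)·(pi**(-2)) = 1/(2*pi**2).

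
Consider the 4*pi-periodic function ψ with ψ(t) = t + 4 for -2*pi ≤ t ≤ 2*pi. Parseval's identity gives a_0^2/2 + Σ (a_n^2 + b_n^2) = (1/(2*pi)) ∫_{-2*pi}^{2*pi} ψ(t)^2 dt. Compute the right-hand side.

8*pi**2/3 + 32

(1/(2*pi)) ∫_{-2*pi}^{2*pi} ψ(t)^2 dt = (1/(2*pi)) · (16*pi*(pi**2 + 12)/3) = 8*pi**2/3 + 32.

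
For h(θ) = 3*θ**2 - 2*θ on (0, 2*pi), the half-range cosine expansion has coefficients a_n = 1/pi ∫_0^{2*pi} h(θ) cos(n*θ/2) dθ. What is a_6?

a_6 = 1/pi ∫_0^{2*pi} (3*θ**2 - 2*θ) cos(3*θ) dθ.
Integrating by parts twice (tabular method), an antiderivative of (3*θ**2 - 2*θ) cos(3*θ) is θ**2*sin(3*θ) - 2*θ*sin(3*θ)/3 + 2*θ*cos(3*θ)/3 - 2*sin(3*θ)/9 - 2*cos(3*θ)/9; evaluating from 0 to 2*pi: ∫_{0}^{2*pi} (3*θ**2 - 2*θ) cos(3*θ) dθ = (-2/9 + 4*pi/3) - (-2/9) = 4*pi/3.
Hence a_6 = (1/pi)·(4*pi/3) = 4/3.

4/3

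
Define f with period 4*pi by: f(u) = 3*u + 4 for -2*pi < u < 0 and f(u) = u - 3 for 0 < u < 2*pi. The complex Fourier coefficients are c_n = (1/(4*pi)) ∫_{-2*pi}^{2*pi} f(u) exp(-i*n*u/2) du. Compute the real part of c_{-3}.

Since f is real-valued, Re(c_{-3}) = (1/(4*pi)) ∫_{-2*pi}^{2*pi} f(u) cos(-3*u/2) du = a_{3}/2.
Split the integral at the breakpoints.
Integrating by parts (boundary term plus one more integral), an antiderivative of (3*u + 4) cos(-3*u/2) is 2*u*sin(3*u/2) + 8*sin(3*u/2)/3 + 4*cos(3*u/2)/3; evaluating from -2*pi to 0: ∫_{-2*pi}^{0} (3*u + 4) cos(-3*u/2) du = (4/3) - (-4/3) = 8/3.
Integrating by parts (boundary term plus one more integral), an antiderivative of (u - 3) cos(-3*u/2) is 2*u*sin(3*u/2)/3 - 2*sin(3*u/2) + 4*cos(3*u/2)/9; evaluating from 0 to 2*pi: ∫_{0}^{2*pi} (u - 3) cos(-3*u/2) du = (-4/9) - (4/9) = -8/9.
So ∫_{-2*pi}^{2*pi} f(u) cos(-3*u/2) du = 16/9.
Hence Re(c_{-3}) = (1/(4*pi))·(16/9) = 4/(9*pi).

4/(9*pi)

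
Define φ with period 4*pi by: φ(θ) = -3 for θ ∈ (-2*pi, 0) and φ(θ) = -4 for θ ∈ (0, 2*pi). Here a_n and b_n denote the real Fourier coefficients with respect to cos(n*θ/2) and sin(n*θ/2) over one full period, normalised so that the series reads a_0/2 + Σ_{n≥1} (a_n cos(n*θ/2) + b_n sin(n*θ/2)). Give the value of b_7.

-2/(7*pi)

b_7 = (1/(2*pi)) ∫_{-2*pi}^{2*pi} φ(θ) sin(7*θ/2) dθ.
Split the integral at the breakpoints.
Directly, an antiderivative of (-3) sin(7*θ/2) is 6*cos(7*θ/2)/7; evaluating from -2*pi to 0: ∫_{-2*pi}^{0} (-3) sin(7*θ/2) dθ = (6/7) - (-6/7) = 12/7.
Directly, an antiderivative of (-4) sin(7*θ/2) is 8*cos(7*θ/2)/7; evaluating from 0 to 2*pi: ∫_{0}^{2*pi} (-4) sin(7*θ/2) dθ = (-8/7) - (8/7) = -16/7.
Summing the pieces and multiplying by (1/(2*pi)) gives b_7 = -2/(7*pi).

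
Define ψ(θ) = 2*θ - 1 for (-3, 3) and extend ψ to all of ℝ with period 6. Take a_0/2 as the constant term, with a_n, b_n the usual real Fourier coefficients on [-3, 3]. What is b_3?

b_3 = 1/3 ∫_{-3}^{3} ψ(θ) sin(pi*θ) dθ.
Integrating by parts (boundary term plus one more integral), an antiderivative of (2*θ - 1) sin(pi*θ) is -2*θ*cos(pi*θ)/pi + 2*sin(pi*θ)/pi**2 + cos(pi*θ)/pi; evaluating from -3 to 3: ∫_{-3}^{3} (2*θ - 1) sin(pi*θ) dθ = (5/pi) - (-7/pi) = 12/pi.
Hence b_3 = (1/3)·(12/pi) = 4/pi.

4/pi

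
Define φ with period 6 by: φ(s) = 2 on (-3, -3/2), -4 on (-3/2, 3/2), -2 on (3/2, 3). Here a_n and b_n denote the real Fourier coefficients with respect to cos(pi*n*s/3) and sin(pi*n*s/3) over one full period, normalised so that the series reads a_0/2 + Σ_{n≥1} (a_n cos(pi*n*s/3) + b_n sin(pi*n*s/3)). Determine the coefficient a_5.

a_5 = 1/3 ∫_{-3}^{3} φ(s) cos(5*pi*s/3) ds.
Split the integral at the breakpoints.
Directly, an antiderivative of (2) cos(5*pi*s/3) is 6*sin(5*pi*s/3)/(5*pi); evaluating from -3 to -3/2: ∫_{-3}^{-3/2} (2) cos(5*pi*s/3) ds = (-6/(5*pi)) - (0) = -6/(5*pi).
Directly, an antiderivative of (-4) cos(5*pi*s/3) is -12*sin(5*pi*s/3)/(5*pi); evaluating from -3/2 to 3/2: ∫_{-3/2}^{3/2} (-4) cos(5*pi*s/3) ds = (-12/(5*pi)) - (12/(5*pi)) = -24/(5*pi).
Directly, an antiderivative of (-2) cos(5*pi*s/3) is -6*sin(5*pi*s/3)/(5*pi); evaluating from 3/2 to 3: ∫_{3/2}^{3} (-2) cos(5*pi*s/3) ds = (0) - (-6/(5*pi)) = 6/(5*pi).
Summing the pieces and multiplying by (1/3) gives a_5 = -8/(5*pi).

-8/(5*pi)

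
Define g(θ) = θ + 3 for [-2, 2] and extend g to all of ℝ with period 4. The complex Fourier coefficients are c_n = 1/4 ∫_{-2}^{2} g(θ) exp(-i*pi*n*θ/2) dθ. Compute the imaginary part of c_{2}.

Since g is real-valued, Im(c_{2}) = -1/4 ∫_{-2}^{2} g(θ) sin(pi*θ) dθ = -b_{2}/2.
Integrating by parts (boundary term plus one more integral), an antiderivative of (θ + 3) sin(pi*θ) is -θ*cos(pi*θ)/pi + sin(pi*θ)/pi**2 - 3*cos(pi*θ)/pi; evaluating from -2 to 2: ∫_{-2}^{2} (θ + 3) sin(pi*θ) dθ = (-5/pi) - (-1/pi) = -4/pi.
Hence Im(c_{2}) = (-1/4)·(-4/pi) = 1/pi.

1/pi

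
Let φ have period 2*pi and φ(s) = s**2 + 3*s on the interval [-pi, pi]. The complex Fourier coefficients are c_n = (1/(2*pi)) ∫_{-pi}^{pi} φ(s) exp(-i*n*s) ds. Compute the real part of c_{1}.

-2

Since φ is real-valued, Re(c_{1}) = (1/(2*pi)) ∫_{-pi}^{pi} φ(s) cos(s) ds = a_{1}/2.
Integrating by parts twice (tabular method), an antiderivative of (s**2 + 3*s) cos(s) is s**2*sin(s) + 3*s*sin(s) + 2*s*cos(s) - 2*sin(s) + 3*cos(s); evaluating from -pi to pi: ∫_{-pi}^{pi} (s**2 + 3*s) cos(s) ds = (-2*pi - 3) - (-3 + 2*pi) = -4*pi.
Hence Re(c_{1}) = (1/(2*pi))·(-4*pi) = -2.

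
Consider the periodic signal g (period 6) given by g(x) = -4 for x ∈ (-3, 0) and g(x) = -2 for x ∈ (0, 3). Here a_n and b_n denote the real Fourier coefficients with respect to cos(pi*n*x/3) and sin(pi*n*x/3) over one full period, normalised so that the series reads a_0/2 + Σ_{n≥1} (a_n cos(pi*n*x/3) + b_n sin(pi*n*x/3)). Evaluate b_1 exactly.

b_1 = 1/3 ∫_{-3}^{3} g(x) sin(pi*x/3) dx.
Split the integral at the breakpoints.
Directly, an antiderivative of (-4) sin(pi*x/3) is 12*cos(pi*x/3)/pi; evaluating from -3 to 0: ∫_{-3}^{0} (-4) sin(pi*x/3) dx = (12/pi) - (-12/pi) = 24/pi.
Directly, an antiderivative of (-2) sin(pi*x/3) is 6*cos(pi*x/3)/pi; evaluating from 0 to 3: ∫_{0}^{3} (-2) sin(pi*x/3) dx = (-6/pi) - (6/pi) = -12/pi.
Summing the pieces and multiplying by (1/3) gives b_1 = 4/pi.

4/pi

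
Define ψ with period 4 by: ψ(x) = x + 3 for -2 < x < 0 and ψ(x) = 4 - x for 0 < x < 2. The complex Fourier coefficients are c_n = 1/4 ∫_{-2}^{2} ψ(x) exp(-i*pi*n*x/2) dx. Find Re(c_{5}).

Since ψ is real-valued, Re(c_{5}) = 1/4 ∫_{-2}^{2} ψ(x) cos(5*pi*x/2) dx = a_{5}/2.
Split the integral at the breakpoints.
Integrating by parts (boundary term plus one more integral), an antiderivative of (x + 3) cos(5*pi*x/2) is 2*x*sin(5*pi*x/2)/(5*pi) + 6*sin(5*pi*x/2)/(5*pi) + 4*cos(5*pi*x/2)/(25*pi**2); evaluating from -2 to 0: ∫_{-2}^{0} (x + 3) cos(5*pi*x/2) dx = (4/(25*pi**2)) - (-4/(25*pi**2)) = 8/(25*pi**2).
Integrating by parts (boundary term plus one more integral), an antiderivative of (4 - x) cos(5*pi*x/2) is -2*x*sin(5*pi*x/2)/(5*pi) + 8*sin(5*pi*x/2)/(5*pi) - 4*cos(5*pi*x/2)/(25*pi**2); evaluating from 0 to 2: ∫_{0}^{2} (4 - x) cos(5*pi*x/2) dx = (4/(25*pi**2)) - (-4/(25*pi**2)) = 8/(25*pi**2).
So ∫_{-2}^{2} ψ(x) cos(5*pi*x/2) dx = 16/(25*pi**2).
Hence Re(c_{5}) = (1/4)·(16/(25*pi**2)) = 4/(25*pi**2).

4/(25*pi**2)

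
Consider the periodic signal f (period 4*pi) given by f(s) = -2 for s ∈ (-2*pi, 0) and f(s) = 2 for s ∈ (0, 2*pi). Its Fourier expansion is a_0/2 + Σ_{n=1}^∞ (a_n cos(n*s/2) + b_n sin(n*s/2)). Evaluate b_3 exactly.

8/(3*pi)

b_3 = (1/(2*pi)) ∫_{-2*pi}^{2*pi} f(s) sin(3*s/2) ds.
f is odd and sin(3*s/2) is odd, so the integrand is even and b_3 = 1/pi ∫_0^{2*pi} f(s) sin(3*s/2) ds.
Directly, an antiderivative of (2) sin(3*s/2) is -4*cos(3*s/2)/3; evaluating from 0 to 2*pi: ∫_{0}^{2*pi} (2) sin(3*s/2) ds = (4/3) - (-4/3) = 8/3.
Hence b_3 = (1/pi)·(8/3) = 8/(3*pi).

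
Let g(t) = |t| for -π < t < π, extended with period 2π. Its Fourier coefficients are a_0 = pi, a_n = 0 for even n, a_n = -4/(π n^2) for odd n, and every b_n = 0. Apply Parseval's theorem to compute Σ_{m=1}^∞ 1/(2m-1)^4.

Parseval: a_0^2/2 + Σ a_n^2 = (1/π) ∫_{-π}^{π} g(t)^2 dt = 2*pi**2/3.
Subtract a_0^2/2 = pi**2/2: Σ a_n^2 = pi**2/6.
Only odd n contribute, with a_n^2 = 16/(π^2 n^4), so Σ_{m≥1} 1/(2m-1)^4 = π^2·(pi**2/6)/16 = pi**4/96.

pi**4/96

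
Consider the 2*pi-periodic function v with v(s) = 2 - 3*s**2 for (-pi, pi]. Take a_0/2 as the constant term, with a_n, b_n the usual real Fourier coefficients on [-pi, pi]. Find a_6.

-1/3

a_6 = 1/pi ∫_{-pi}^{pi} v(s) cos(6*s) ds.
v is even and cos(6*s) is even, so the integrand is even and a_6 = 2/pi ∫_0^{pi} v(s) cos(6*s) ds.
Integrating by parts twice (tabular method), an antiderivative of (2 - 3*s**2) cos(6*s) is -s**2*sin(6*s)/2 - s*cos(6*s)/6 + 13*sin(6*s)/36; evaluating from 0 to pi: ∫_{0}^{pi} (2 - 3*s**2) cos(6*s) ds = (-pi/6) - (0) = -pi/6.
Hence a_6 = (2/pi)·(-pi/6) = -1/3.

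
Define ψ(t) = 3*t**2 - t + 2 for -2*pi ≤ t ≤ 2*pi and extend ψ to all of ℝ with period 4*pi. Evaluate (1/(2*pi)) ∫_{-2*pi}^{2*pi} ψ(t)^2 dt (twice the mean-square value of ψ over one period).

(1/(2*pi)) ∫_{-2*pi}^{2*pi} ψ(t)^2 dt = (1/(2*pi)) · (16*pi*(15 + 65*pi**2 + 108*pi**4)/15) = 8 + 104*pi**2/3 + 288*pi**4/5.

8 + 104*pi**2/3 + 288*pi**4/5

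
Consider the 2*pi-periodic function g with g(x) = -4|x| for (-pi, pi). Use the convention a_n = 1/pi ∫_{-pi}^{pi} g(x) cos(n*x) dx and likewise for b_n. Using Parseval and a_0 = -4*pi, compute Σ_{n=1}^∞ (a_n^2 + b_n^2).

8*pi**2/3

Parseval: a_0^2/2 + Σ_{n≥1} (a_n^2+b_n^2) = 1/pi ∫_{-pi}^{pi} g(x)^2 dx = 32*pi**2/3.
Subtract a_0^2/2 = 8*pi**2: Σ (a_n^2+b_n^2) = 8*pi**2/3.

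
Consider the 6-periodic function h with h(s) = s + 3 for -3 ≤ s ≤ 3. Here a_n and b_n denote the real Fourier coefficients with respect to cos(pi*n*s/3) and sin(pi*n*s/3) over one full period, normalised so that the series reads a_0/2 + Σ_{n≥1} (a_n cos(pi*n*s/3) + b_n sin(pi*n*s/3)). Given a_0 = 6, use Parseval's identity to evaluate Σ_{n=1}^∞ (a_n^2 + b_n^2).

Parseval: a_0^2/2 + Σ_{n≥1} (a_n^2+b_n^2) = 1/3 ∫_{-3}^{3} h(s)^2 ds = 24.
Subtract a_0^2/2 = 18: Σ (a_n^2+b_n^2) = 6.

6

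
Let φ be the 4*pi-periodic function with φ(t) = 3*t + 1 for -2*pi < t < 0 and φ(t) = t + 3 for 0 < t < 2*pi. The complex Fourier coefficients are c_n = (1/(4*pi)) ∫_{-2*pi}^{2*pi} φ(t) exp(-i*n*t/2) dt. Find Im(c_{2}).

2

Since φ is real-valued, Im(c_{2}) = -(1/(4*pi)) ∫_{-2*pi}^{2*pi} φ(t) sin(t) dt = -b_{2}/2.
Split the integral at the breakpoints.
Integrating by parts (boundary term plus one more integral), an antiderivative of (3*t + 1) sin(t) is -3*t*cos(t) + 3*sin(t) - cos(t); evaluating from -2*pi to 0: ∫_{-2*pi}^{0} (3*t + 1) sin(t) dt = (-1) - (-1 + 6*pi) = -6*pi.
Integrating by parts (boundary term plus one more integral), an antiderivative of (t + 3) sin(t) is -t*cos(t) + sin(t) - 3*cos(t); evaluating from 0 to 2*pi: ∫_{0}^{2*pi} (t + 3) sin(t) dt = (-2*pi - 3) - (-3) = -2*pi.
So ∫_{-2*pi}^{2*pi} φ(t) sin(t) dt = -8*pi.
Hence Im(c_{2}) = (-1/(4*pi))·(-8*pi) = 2.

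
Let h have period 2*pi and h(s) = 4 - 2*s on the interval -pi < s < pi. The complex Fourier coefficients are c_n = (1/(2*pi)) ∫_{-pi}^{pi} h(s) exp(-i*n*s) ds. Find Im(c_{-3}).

Since h is real-valued, Im(c_{-3}) = -(1/(2*pi)) ∫_{-pi}^{pi} h(s) sin(-3*s) ds = b_{3}/2.
Integrating by parts (boundary term plus one more integral), an antiderivative of (4 - 2*s) sin(-3*s) is -2*s*cos(3*s)/3 + 2*sin(3*s)/9 + 4*cos(3*s)/3; evaluating from -pi to pi: ∫_{-pi}^{pi} (4 - 2*s) sin(-3*s) ds = (-4/3 + 2*pi/3) - (-2*pi/3 - 4/3) = 4*pi/3.
Hence Im(c_{-3}) = (-1/(2*pi))·(4*pi/3) = -2/3.

-2/3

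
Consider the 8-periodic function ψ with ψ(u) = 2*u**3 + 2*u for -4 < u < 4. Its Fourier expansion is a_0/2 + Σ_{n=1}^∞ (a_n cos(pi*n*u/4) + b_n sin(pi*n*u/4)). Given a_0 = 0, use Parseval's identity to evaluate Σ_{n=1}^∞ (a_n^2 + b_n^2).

582016/105

Parseval: a_0^2/2 + Σ_{n≥1} (a_n^2+b_n^2) = 1/4 ∫_{-4}^{4} ψ(u)^2 du = 582016/105.
Subtract a_0^2/2 = 0: Σ (a_n^2+b_n^2) = 582016/105.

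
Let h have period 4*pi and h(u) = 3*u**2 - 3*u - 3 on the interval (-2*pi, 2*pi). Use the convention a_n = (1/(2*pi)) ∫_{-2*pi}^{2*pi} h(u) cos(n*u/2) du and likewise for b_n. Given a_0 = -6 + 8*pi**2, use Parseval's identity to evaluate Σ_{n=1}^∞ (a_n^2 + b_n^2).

Parseval: a_0^2/2 + Σ_{n≥1} (a_n^2+b_n^2) = (1/(2*pi)) ∫_{-2*pi}^{2*pi} h(u)^2 du = -24*pi**2 + 18 + 288*pi**4/5.
Subtract a_0^2/2 = 2*(3 - 4*pi**2)**2: Σ (a_n^2+b_n^2) = pi**2*(24 + 128*pi**2/5).

pi**2*(24 + 128*pi**2/5)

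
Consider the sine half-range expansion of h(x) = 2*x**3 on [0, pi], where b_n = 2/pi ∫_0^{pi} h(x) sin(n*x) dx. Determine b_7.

b_7 = 2/pi ∫_0^{pi} (2*x**3) sin(7*x) dx.
Integrating by parts three times (tabular method), an antiderivative of (2*x**3) sin(7*x) is -2*x**3*cos(7*x)/7 + 6*x**2*sin(7*x)/49 + 12*x*cos(7*x)/343 - 12*sin(7*x)/2401; evaluating from 0 to pi: ∫_{0}^{pi} (2*x**3) sin(7*x) dx = (2*pi*(-6 + 49*pi**2)/343) - (0) = 2*pi*(-6 + 49*pi**2)/343.
Hence b_7 = (2/pi)·(2*pi*(-6 + 49*pi**2)/343) = -24/343 + 4*pi**2/7.

-24/343 + 4*pi**2/7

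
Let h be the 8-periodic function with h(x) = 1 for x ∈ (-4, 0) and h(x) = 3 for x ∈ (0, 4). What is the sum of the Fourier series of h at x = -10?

x = -10 differs from x = -2 by -1 full period(s), and the series is 8-periodic.
h is continuous at x = -2 with value 1, so the series converges to 1 there.

1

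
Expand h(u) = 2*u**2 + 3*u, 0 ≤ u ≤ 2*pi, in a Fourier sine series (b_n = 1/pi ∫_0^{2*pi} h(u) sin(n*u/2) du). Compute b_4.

b_4 = 1/pi ∫_0^{2*pi} (2*u**2 + 3*u) sin(2*u) du.
Integrating by parts twice (tabular method), an antiderivative of (2*u**2 + 3*u) sin(2*u) is -u**2*cos(2*u) + u*sin(2*u) - 3*u*cos(2*u)/2 + 3*sin(2*u)/4 + cos(2*u)/2; evaluating from 0 to 2*pi: ∫_{0}^{2*pi} (2*u**2 + 3*u) sin(2*u) du = (-4*pi**2 - 3*pi + 1/2) - (1/2) = -pi*(3 + 4*pi).
Hence b_4 = (1/pi)·(-pi*(3 + 4*pi)) = -4*pi - 3.

-4*pi - 3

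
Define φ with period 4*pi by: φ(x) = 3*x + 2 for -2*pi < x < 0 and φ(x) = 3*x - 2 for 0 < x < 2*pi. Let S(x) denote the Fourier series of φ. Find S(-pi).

2 - 3*pi

φ is continuous at x = -pi with value 2 - 3*pi, so the series converges to 2 - 3*pi there.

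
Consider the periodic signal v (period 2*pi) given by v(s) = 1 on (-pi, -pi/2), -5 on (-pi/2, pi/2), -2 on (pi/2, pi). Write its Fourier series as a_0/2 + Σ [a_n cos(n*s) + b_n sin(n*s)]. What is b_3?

b_3 = 1/pi ∫_{-pi}^{pi} v(s) sin(3*s) ds.
Split the integral at the breakpoints.
Directly, an antiderivative of (1) sin(3*s) is -cos(3*s)/3; evaluating from -pi to -pi/2: ∫_{-pi}^{-pi/2} (1) sin(3*s) ds = (0) - (1/3) = -1/3.
Directly, an antiderivative of (-5) sin(3*s) is 5*cos(3*s)/3; evaluating from -pi/2 to pi/2: ∫_{-pi/2}^{pi/2} (-5) sin(3*s) ds = (0) - (0) = 0.
Directly, an antiderivative of (-2) sin(3*s) is 2*cos(3*s)/3; evaluating from pi/2 to pi: ∫_{pi/2}^{pi} (-2) sin(3*s) ds = (-2/3) - (0) = -2/3.
Summing the pieces and multiplying by (1/pi) gives b_3 = -1/pi.

-1/pi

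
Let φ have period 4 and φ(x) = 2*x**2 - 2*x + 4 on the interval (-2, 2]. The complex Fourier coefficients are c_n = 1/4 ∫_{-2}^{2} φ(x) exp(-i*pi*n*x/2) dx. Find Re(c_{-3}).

-16/(9*pi**2)

Since φ is real-valued, Re(c_{-3}) = 1/4 ∫_{-2}^{2} φ(x) cos(-3*pi*x/2) dx = a_{3}/2.
Integrating by parts twice (tabular method), an antiderivative of (2*x**2 - 2*x + 4) cos(-3*pi*x/2) is 4*x**2*sin(3*pi*x/2)/(3*pi) - 4*x*sin(3*pi*x/2)/(3*pi) + 16*x*cos(3*pi*x/2)/(9*pi**2) - 32*sin(3*pi*x/2)/(27*pi**3) + 8*sin(3*pi*x/2)/(3*pi) - 8*cos(3*pi*x/2)/(9*pi**2); evaluating from -2 to 2: ∫_{-2}^{2} (2*x**2 - 2*x + 4) cos(-3*pi*x/2) dx = (-8/(3*pi**2)) - (40/(9*pi**2)) = -64/(9*pi**2).
Hence Re(c_{-3}) = (1/4)·(-64/(9*pi**2)) = -16/(9*pi**2).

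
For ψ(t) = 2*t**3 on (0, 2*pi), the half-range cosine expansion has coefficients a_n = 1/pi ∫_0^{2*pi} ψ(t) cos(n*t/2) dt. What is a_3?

a_3 = 1/pi ∫_0^{2*pi} (2*t**3) cos(3*t/2) dt.
Integrating by parts three times (tabular method), an antiderivative of (2*t**3) cos(3*t/2) is 4*t**3*sin(3*t/2)/3 + 8*t**2*cos(3*t/2)/3 - 32*t*sin(3*t/2)/9 - 64*cos(3*t/2)/27; evaluating from 0 to 2*pi: ∫_{0}^{2*pi} (2*t**3) cos(3*t/2) dt = (64/27 - 32*pi**2/3) - (-64/27) = 128/27 - 32*pi**2/3.
Hence a_3 = (1/pi)·(128/27 - 32*pi**2/3) = 32*(4 - 9*pi**2)/(27*pi).

32*(4 - 9*pi**2)/(27*pi)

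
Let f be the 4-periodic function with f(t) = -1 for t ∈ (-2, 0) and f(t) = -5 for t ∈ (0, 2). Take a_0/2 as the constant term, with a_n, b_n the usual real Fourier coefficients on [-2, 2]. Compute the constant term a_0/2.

-3

a_0 = 1/2 ∫_{-2}^{2} f(t) dt = 1/2 · (-12) = -6.
So the constant term a_0/2 = -3.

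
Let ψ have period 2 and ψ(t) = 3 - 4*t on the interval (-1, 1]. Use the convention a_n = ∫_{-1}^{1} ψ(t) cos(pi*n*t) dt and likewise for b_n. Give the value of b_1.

b_1 = ∫_{-1}^{1} ψ(t) sin(pi*t) dt.
Integrating by parts (boundary term plus one more integral), an antiderivative of (3 - 4*t) sin(pi*t) is 4*t*cos(pi*t)/pi - 4*sin(pi*t)/pi**2 - 3*cos(pi*t)/pi; evaluating from -1 to 1: ∫_{-1}^{1} (3 - 4*t) sin(pi*t) dt = (-1/pi) - (7/pi) = -8/pi.
Hence b_1 = -8/pi.

-8/pi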